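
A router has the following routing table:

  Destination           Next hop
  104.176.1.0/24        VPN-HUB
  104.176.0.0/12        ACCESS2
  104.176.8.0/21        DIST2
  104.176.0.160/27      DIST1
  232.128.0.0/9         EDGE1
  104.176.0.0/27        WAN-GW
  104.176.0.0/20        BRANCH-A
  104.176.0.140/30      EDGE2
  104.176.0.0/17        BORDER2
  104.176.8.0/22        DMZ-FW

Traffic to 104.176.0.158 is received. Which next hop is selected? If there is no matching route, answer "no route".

BRANCH-A

Routes whose prefix contains 104.176.0.158:
  104.176.0.0/12 (104.176.0.0 - 104.191.255.255) -> ACCESS2
  104.176.0.0/17 (104.176.0.0 - 104.176.127.255) -> BORDER2
  104.176.0.0/20 (104.176.0.0 - 104.176.15.255) -> BRANCH-A
More-specific entries that do NOT match:
  104.176.0.140/30 (104.176.0.140 - 104.176.0.143) does not contain 104.176.0.158
  104.176.0.160/27 (104.176.0.160 - 104.176.0.191) does not contain 104.176.0.158
  104.176.0.0/27 (104.176.0.0 - 104.176.0.31) does not contain 104.176.0.158
  104.176.1.0/24 (104.176.1.0 - 104.176.1.255) does not contain 104.176.0.158
  104.176.8.0/22 (104.176.8.0 - 104.176.11.255) does not contain 104.176.0.158
  104.176.8.0/21 (104.176.8.0 - 104.176.15.255) does not contain 104.176.0.158
Longest matching prefix is /20 -> next hop BRANCH-A.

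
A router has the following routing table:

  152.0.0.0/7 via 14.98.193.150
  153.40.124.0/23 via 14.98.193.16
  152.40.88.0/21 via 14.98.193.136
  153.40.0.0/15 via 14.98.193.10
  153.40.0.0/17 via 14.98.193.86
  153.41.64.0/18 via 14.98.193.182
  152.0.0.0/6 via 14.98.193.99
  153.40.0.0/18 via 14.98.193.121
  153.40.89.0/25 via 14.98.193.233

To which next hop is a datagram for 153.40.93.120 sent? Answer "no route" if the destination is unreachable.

14.98.193.86

Routes whose prefix contains 153.40.93.120:
  152.0.0.0/6 (152.0.0.0 - 155.255.255.255) -> 14.98.193.99
  152.0.0.0/7 (152.0.0.0 - 153.255.255.255) -> 14.98.193.150
  153.40.0.0/15 (153.40.0.0 - 153.41.255.255) -> 14.98.193.10
  153.40.0.0/17 (153.40.0.0 - 153.40.127.255) -> 14.98.193.86
More-specific entries that do NOT match:
  153.40.89.0/25 (153.40.89.0 - 153.40.89.127) does not contain 153.40.93.120
  153.40.124.0/23 (153.40.124.0 - 153.40.125.255) does not contain 153.40.93.120
  152.40.88.0/21 (152.40.88.0 - 152.40.95.255) does not contain 153.40.93.120
  153.41.64.0/18 (153.41.64.0 - 153.41.127.255) does not contain 153.40.93.120
  153.40.0.0/18 (153.40.0.0 - 153.40.63.255) does not contain 153.40.93.120
Longest matching prefix is /17 -> next hop 14.98.193.86.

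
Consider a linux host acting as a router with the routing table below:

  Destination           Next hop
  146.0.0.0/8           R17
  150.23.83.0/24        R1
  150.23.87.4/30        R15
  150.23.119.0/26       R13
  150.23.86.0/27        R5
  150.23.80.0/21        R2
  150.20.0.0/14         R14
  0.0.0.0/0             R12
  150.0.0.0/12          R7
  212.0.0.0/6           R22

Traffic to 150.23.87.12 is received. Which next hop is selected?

Routes whose prefix contains 150.23.87.12:
  0.0.0.0/0 (default, matches everything) -> R12
  150.20.0.0/14 (150.20.0.0 - 150.23.255.255) -> R14
  150.23.80.0/21 (150.23.80.0 - 150.23.87.255) -> R2
More-specific entries that do NOT match:
  150.23.87.4/30 (150.23.87.4 - 150.23.87.7) does not contain 150.23.87.12
  150.23.86.0/27 (150.23.86.0 - 150.23.86.31) does not contain 150.23.87.12
  150.23.119.0/26 (150.23.119.0 - 150.23.119.63) does not contain 150.23.87.12
  150.23.83.0/24 (150.23.83.0 - 150.23.83.255) does not contain 150.23.87.12
Longest matching prefix is /21 -> next hop R2.

R2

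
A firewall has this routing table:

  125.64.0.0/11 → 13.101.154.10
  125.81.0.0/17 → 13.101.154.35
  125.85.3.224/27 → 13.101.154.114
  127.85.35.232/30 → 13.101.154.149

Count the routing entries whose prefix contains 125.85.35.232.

1

Prefixes containing 125.85.35.232:
  125.64.0.0/11 (125.64.0.0 - 125.95.255.255)
Total matching entries: 1.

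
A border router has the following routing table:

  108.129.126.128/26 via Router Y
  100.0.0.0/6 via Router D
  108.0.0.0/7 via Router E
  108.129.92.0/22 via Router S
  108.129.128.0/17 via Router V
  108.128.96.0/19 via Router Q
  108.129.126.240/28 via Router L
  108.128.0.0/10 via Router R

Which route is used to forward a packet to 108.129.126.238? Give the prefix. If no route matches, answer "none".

Entries matching 108.129.126.238:
  108.0.0.0/7 (108.0.0.0 - 109.255.255.255)
  108.128.0.0/10 (108.128.0.0 - 108.191.255.255)
Most specific is 108.128.0.0/10.

108.128.0.0/10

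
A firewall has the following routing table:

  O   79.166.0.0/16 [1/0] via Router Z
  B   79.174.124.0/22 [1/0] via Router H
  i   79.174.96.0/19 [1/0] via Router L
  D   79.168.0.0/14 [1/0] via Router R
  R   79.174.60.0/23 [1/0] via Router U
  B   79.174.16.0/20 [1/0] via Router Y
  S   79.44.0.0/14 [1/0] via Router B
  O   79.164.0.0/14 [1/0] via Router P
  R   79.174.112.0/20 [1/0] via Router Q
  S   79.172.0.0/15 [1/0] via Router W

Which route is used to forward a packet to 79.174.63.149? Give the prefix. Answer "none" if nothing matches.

79.174.63.149 is outside every listed prefix and there is no default route.

none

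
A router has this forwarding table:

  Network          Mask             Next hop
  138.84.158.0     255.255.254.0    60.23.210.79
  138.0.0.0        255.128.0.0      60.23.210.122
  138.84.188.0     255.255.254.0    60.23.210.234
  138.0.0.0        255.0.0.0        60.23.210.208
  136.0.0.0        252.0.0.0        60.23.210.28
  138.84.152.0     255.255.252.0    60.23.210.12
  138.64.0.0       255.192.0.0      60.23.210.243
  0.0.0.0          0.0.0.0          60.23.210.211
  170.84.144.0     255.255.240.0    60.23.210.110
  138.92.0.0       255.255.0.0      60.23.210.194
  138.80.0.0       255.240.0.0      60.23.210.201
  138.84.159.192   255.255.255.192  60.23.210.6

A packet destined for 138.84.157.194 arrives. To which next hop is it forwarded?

60.23.210.201

Routes whose prefix contains 138.84.157.194:
  0.0.0.0/0 (default, matches everything) -> 60.23.210.211
  136.0.0.0/6 (136.0.0.0 - 139.255.255.255) -> 60.23.210.28
  138.0.0.0/8 (138.0.0.0 - 138.255.255.255) -> 60.23.210.208
  138.0.0.0/9 (138.0.0.0 - 138.127.255.255) -> 60.23.210.122
  138.64.0.0/10 (138.64.0.0 - 138.127.255.255) -> 60.23.210.243
  138.80.0.0/12 (138.80.0.0 - 138.95.255.255) -> 60.23.210.201
More-specific entries that do NOT match:
  138.84.159.192/26 (138.84.159.192 - 138.84.159.255) does not contain 138.84.157.194
  138.84.158.0/23 (138.84.158.0 - 138.84.159.255) does not contain 138.84.157.194
  138.84.188.0/23 (138.84.188.0 - 138.84.189.255) does not contain 138.84.157.194
  138.84.152.0/22 (138.84.152.0 - 138.84.155.255) does not contain 138.84.157.194
  170.84.144.0/20 (170.84.144.0 - 170.84.159.255) does not contain 138.84.157.194
  138.92.0.0/16 (138.92.0.0 - 138.92.255.255) does not contain 138.84.157.194
Longest matching prefix is /12 -> next hop 60.23.210.201.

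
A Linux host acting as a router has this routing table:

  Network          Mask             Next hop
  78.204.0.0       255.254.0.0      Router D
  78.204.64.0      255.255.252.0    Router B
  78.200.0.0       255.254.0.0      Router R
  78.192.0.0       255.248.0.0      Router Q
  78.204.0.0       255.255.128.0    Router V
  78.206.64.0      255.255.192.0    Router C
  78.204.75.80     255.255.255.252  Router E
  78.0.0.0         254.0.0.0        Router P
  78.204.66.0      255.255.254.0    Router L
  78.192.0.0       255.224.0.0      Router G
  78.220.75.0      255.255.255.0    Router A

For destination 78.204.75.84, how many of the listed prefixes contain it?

Prefixes containing 78.204.75.84:
  78.0.0.0/7 (78.0.0.0 - 79.255.255.255)
  78.192.0.0/11 (78.192.0.0 - 78.223.255.255)
  78.204.0.0/15 (78.204.0.0 - 78.205.255.255)
  78.204.0.0/17 (78.204.0.0 - 78.204.127.255)
Total matching entries: 4.

4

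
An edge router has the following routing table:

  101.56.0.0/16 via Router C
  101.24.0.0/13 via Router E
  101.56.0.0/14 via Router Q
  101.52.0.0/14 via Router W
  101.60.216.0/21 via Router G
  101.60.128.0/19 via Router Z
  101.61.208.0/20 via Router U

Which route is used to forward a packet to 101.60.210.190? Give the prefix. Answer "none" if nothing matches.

101.60.210.190 is outside every listed prefix and there is no default route.

none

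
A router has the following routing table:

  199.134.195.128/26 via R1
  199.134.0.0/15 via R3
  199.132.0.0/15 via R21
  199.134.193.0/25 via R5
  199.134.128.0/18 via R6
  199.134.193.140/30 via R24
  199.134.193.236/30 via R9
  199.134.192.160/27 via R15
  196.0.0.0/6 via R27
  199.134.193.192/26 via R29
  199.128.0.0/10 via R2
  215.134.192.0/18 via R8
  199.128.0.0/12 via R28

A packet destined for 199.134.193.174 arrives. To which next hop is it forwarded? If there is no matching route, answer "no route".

Routes whose prefix contains 199.134.193.174:
  196.0.0.0/6 (196.0.0.0 - 199.255.255.255) -> R27
  199.128.0.0/10 (199.128.0.0 - 199.191.255.255) -> R2
  199.128.0.0/12 (199.128.0.0 - 199.143.255.255) -> R28
  199.134.0.0/15 (199.134.0.0 - 199.135.255.255) -> R3
More-specific entries that do NOT match:
  199.134.193.140/30 (199.134.193.140 - 199.134.193.143) does not contain 199.134.193.174
  199.134.193.236/30 (199.134.193.236 - 199.134.193.239) does not contain 199.134.193.174
  199.134.192.160/27 (199.134.192.160 - 199.134.192.191) does not contain 199.134.193.174
  199.134.195.128/26 (199.134.195.128 - 199.134.195.191) does not contain 199.134.193.174
  199.134.193.192/26 (199.134.193.192 - 199.134.193.255) does not contain 199.134.193.174
  199.134.193.0/25 (199.134.193.0 - 199.134.193.127) does not contain 199.134.193.174
  199.134.128.0/18 (199.134.128.0 - 199.134.191.255) does not contain 199.134.193.174
  215.134.192.0/18 (215.134.192.0 - 215.134.255.255) does not contain 199.134.193.174
Longest matching prefix is /15 -> next hop R3.

R3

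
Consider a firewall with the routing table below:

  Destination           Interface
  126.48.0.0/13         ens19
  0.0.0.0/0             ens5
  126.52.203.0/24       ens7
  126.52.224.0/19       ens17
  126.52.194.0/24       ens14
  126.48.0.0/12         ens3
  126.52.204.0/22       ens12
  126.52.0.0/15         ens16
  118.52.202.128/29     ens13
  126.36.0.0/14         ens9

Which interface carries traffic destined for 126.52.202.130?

Routes whose prefix contains 126.52.202.130:
  0.0.0.0/0 (default, matches everything) -> ens5
  126.48.0.0/12 (126.48.0.0 - 126.63.255.255) -> ens3
  126.48.0.0/13 (126.48.0.0 - 126.55.255.255) -> ens19
  126.52.0.0/15 (126.52.0.0 - 126.53.255.255) -> ens16
More-specific entries that do NOT match:
  118.52.202.128/29 (118.52.202.128 - 118.52.202.135) does not contain 126.52.202.130
  126.52.203.0/24 (126.52.203.0 - 126.52.203.255) does not contain 126.52.202.130
  126.52.194.0/24 (126.52.194.0 - 126.52.194.255) does not contain 126.52.202.130
  126.52.204.0/22 (126.52.204.0 - 126.52.207.255) does not contain 126.52.202.130
  126.52.224.0/19 (126.52.224.0 - 126.52.255.255) does not contain 126.52.202.130
Longest matching prefix is /15 -> interface ens16.

ens16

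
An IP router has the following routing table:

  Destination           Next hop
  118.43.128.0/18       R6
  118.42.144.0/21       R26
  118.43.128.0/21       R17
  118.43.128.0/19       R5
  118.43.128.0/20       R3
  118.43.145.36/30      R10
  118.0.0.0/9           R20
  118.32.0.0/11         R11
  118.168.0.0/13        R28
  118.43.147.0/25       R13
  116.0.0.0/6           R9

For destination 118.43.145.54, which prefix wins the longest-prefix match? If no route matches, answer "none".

Entries matching 118.43.145.54:
  116.0.0.0/6 (116.0.0.0 - 119.255.255.255)
  118.0.0.0/9 (118.0.0.0 - 118.127.255.255)
  118.32.0.0/11 (118.32.0.0 - 118.63.255.255)
  118.43.128.0/18 (118.43.128.0 - 118.43.191.255)
  118.43.128.0/19 (118.43.128.0 - 118.43.159.255)
Most specific is 118.43.128.0/19.

118.43.128.0/19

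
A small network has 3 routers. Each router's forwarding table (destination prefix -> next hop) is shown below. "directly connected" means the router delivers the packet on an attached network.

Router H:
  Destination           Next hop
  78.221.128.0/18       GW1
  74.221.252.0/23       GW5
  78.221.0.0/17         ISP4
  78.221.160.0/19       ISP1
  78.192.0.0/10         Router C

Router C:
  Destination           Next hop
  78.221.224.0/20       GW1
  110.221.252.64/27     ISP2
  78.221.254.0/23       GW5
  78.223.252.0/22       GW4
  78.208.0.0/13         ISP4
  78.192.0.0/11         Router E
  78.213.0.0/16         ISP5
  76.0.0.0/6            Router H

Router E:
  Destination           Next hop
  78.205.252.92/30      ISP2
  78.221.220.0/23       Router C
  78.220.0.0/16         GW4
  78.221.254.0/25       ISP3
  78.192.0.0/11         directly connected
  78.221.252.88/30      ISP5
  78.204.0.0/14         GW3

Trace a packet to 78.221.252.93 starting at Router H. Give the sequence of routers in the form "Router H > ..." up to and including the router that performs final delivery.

At Router H: longest match for 78.221.252.93 is 78.192.0.0/10 -> Router C
At Router C: longest match for 78.221.252.93 is 78.192.0.0/11 -> Router E
At Router E: longest match for 78.221.252.93 is 78.192.0.0/11 -> directly connected

Router H > Router C > Router E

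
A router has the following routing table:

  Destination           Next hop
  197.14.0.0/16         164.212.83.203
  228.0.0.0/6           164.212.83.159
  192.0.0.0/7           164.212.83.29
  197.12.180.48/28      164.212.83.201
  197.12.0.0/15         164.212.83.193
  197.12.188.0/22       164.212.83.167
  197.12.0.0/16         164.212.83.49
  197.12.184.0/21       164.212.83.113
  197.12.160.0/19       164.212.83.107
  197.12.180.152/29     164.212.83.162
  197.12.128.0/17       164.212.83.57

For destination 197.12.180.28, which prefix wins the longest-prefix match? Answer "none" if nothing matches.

197.12.160.0/19

Entries matching 197.12.180.28:
  197.12.0.0/15 (197.12.0.0 - 197.13.255.255)
  197.12.0.0/16 (197.12.0.0 - 197.12.255.255)
  197.12.128.0/17 (197.12.128.0 - 197.12.255.255)
  197.12.160.0/19 (197.12.160.0 - 197.12.191.255)
Most specific is 197.12.160.0/19.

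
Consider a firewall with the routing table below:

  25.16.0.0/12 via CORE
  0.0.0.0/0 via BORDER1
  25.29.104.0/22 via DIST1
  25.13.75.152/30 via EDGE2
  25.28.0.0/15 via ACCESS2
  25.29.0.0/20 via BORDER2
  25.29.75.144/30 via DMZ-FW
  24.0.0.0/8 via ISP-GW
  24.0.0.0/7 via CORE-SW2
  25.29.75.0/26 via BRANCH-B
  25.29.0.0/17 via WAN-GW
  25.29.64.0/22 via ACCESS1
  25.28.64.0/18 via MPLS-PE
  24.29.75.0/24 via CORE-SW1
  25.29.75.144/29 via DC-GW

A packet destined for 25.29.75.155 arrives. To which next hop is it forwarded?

WAN-GW

Routes whose prefix contains 25.29.75.155:
  0.0.0.0/0 (default, matches everything) -> BORDER1
  24.0.0.0/7 (24.0.0.0 - 25.255.255.255) -> CORE-SW2
  25.16.0.0/12 (25.16.0.0 - 25.31.255.255) -> CORE
  25.28.0.0/15 (25.28.0.0 - 25.29.255.255) -> ACCESS2
  25.29.0.0/17 (25.29.0.0 - 25.29.127.255) -> WAN-GW
More-specific entries that do NOT match:
  25.13.75.152/30 (25.13.75.152 - 25.13.75.155) does not contain 25.29.75.155
  25.29.75.144/30 (25.29.75.144 - 25.29.75.147) does not contain 25.29.75.155
  25.29.75.144/29 (25.29.75.144 - 25.29.75.151) does not contain 25.29.75.155
  25.29.75.0/26 (25.29.75.0 - 25.29.75.63) does not contain 25.29.75.155
  24.29.75.0/24 (24.29.75.0 - 24.29.75.255) does not contain 25.29.75.155
  25.29.104.0/22 (25.29.104.0 - 25.29.107.255) does not contain 25.29.75.155
  25.29.64.0/22 (25.29.64.0 - 25.29.67.255) does not contain 25.29.75.155
  25.29.0.0/20 (25.29.0.0 - 25.29.15.255) does not contain 25.29.75.155
  25.28.64.0/18 (25.28.64.0 - 25.28.127.255) does not contain 25.29.75.155
Longest matching prefix is /17 -> next hop WAN-GW.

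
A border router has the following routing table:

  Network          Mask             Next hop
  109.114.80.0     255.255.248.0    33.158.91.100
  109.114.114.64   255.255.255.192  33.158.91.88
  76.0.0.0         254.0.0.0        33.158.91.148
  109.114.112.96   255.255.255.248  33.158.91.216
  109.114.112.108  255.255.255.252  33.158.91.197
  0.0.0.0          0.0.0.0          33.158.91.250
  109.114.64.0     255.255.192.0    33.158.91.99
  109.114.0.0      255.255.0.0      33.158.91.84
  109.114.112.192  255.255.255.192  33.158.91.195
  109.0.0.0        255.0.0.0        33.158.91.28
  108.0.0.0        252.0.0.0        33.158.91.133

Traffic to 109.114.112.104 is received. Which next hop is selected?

33.158.91.99

Routes whose prefix contains 109.114.112.104:
  0.0.0.0/0 (default, matches everything) -> 33.158.91.250
  108.0.0.0/6 (108.0.0.0 - 111.255.255.255) -> 33.158.91.133
  109.0.0.0/8 (109.0.0.0 - 109.255.255.255) -> 33.158.91.28
  109.114.0.0/16 (109.114.0.0 - 109.114.255.255) -> 33.158.91.84
  109.114.64.0/18 (109.114.64.0 - 109.114.127.255) -> 33.158.91.99
More-specific entries that do NOT match:
  109.114.112.108/30 (109.114.112.108 - 109.114.112.111) does not contain 109.114.112.104
  109.114.112.96/29 (109.114.112.96 - 109.114.112.103) does not contain 109.114.112.104
  109.114.114.64/26 (109.114.114.64 - 109.114.114.127) does not contain 109.114.112.104
  109.114.112.192/26 (109.114.112.192 - 109.114.112.255) does not contain 109.114.112.104
  109.114.80.0/21 (109.114.80.0 - 109.114.87.255) does not contain 109.114.112.104
Longest matching prefix is /18 -> next hop 33.158.91.99.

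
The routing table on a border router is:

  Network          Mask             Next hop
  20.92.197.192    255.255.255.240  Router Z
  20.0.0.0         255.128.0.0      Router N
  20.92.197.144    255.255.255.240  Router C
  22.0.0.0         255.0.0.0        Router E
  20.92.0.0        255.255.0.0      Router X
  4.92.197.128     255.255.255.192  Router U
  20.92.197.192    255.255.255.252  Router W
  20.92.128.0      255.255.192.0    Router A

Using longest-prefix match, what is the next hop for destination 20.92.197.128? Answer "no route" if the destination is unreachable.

Router X

Routes whose prefix contains 20.92.197.128:
  20.0.0.0/9 (20.0.0.0 - 20.127.255.255) -> Router N
  20.92.0.0/16 (20.92.0.0 - 20.92.255.255) -> Router X
More-specific entries that do NOT match:
  20.92.197.192/30 (20.92.197.192 - 20.92.197.195) does not contain 20.92.197.128
  20.92.197.192/28 (20.92.197.192 - 20.92.197.207) does not contain 20.92.197.128
  20.92.197.144/28 (20.92.197.144 - 20.92.197.159) does not contain 20.92.197.128
  4.92.197.128/26 (4.92.197.128 - 4.92.197.191) does not contain 20.92.197.128
  20.92.128.0/18 (20.92.128.0 - 20.92.191.255) does not contain 20.92.197.128
Longest matching prefix is /16 -> next hop Router X.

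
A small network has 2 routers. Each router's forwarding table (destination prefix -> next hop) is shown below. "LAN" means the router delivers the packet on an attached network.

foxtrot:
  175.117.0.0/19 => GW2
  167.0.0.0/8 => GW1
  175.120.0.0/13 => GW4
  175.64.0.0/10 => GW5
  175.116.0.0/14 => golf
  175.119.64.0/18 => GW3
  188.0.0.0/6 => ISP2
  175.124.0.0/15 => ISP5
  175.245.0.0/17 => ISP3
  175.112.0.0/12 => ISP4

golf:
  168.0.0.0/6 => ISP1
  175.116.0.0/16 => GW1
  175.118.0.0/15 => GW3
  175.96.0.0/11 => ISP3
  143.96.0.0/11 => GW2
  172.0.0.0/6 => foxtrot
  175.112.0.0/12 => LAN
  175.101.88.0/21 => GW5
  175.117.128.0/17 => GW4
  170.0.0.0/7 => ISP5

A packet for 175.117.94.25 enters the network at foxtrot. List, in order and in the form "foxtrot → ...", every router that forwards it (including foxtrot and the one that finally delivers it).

At foxtrot: longest match for 175.117.94.25 is 175.116.0.0/14 -> golf
At golf: longest match for 175.117.94.25 is 175.112.0.0/12 -> LAN

foxtrot → golf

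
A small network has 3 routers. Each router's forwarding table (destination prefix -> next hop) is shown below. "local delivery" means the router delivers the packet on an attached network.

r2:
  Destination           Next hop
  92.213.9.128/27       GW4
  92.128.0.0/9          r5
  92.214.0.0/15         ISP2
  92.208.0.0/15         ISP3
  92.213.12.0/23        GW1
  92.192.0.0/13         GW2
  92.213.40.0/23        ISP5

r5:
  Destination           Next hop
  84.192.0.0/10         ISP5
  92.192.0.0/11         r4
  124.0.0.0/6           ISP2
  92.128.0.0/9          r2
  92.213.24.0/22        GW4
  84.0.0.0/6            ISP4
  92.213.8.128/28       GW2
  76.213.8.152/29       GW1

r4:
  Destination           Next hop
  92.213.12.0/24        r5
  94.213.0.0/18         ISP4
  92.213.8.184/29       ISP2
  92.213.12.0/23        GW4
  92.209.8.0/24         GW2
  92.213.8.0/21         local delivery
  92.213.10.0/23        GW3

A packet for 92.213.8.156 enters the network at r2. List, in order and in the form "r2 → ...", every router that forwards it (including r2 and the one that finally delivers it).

At r2: longest match for 92.213.8.156 is 92.128.0.0/9 -> r5
At r5: longest match for 92.213.8.156 is 92.192.0.0/11 -> r4
At r4: longest match for 92.213.8.156 is 92.213.8.0/21 -> local delivery

r2 → r5 → r4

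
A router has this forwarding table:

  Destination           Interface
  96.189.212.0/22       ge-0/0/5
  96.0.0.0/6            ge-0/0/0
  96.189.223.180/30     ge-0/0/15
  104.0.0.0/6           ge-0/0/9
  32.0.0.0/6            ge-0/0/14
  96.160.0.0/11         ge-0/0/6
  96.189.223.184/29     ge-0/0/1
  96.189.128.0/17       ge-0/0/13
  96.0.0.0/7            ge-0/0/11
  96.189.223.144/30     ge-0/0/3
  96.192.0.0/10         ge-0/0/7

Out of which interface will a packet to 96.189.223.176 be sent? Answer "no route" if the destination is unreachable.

Routes whose prefix contains 96.189.223.176:
  96.0.0.0/6 (96.0.0.0 - 99.255.255.255) -> ge-0/0/0
  96.0.0.0/7 (96.0.0.0 - 97.255.255.255) -> ge-0/0/11
  96.160.0.0/11 (96.160.0.0 - 96.191.255.255) -> ge-0/0/6
  96.189.128.0/17 (96.189.128.0 - 96.189.255.255) -> ge-0/0/13
More-specific entries that do NOT match:
  96.189.223.180/30 (96.189.223.180 - 96.189.223.183) does not contain 96.189.223.176
  96.189.223.144/30 (96.189.223.144 - 96.189.223.147) does not contain 96.189.223.176
  96.189.223.184/29 (96.189.223.184 - 96.189.223.191) does not contain 96.189.223.176
  96.189.212.0/22 (96.189.212.0 - 96.189.215.255) does not contain 96.189.223.176
Longest matching prefix is /17 -> interface ge-0/0/13.

ge-0/0/13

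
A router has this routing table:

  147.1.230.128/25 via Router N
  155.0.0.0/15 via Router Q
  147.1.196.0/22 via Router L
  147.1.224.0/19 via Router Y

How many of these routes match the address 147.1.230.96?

Prefixes containing 147.1.230.96:
  147.1.224.0/19 (147.1.224.0 - 147.1.255.255)
Total matching entries: 1.

1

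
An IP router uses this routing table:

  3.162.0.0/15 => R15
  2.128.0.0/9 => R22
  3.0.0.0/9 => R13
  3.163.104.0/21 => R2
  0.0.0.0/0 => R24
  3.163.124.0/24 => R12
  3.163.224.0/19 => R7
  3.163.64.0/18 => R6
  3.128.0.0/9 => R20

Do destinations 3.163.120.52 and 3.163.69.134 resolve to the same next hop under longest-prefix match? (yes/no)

3.163.120.52: longest match 3.163.64.0/18 -> R6
3.163.69.134: longest match 3.163.64.0/18 -> R6

yes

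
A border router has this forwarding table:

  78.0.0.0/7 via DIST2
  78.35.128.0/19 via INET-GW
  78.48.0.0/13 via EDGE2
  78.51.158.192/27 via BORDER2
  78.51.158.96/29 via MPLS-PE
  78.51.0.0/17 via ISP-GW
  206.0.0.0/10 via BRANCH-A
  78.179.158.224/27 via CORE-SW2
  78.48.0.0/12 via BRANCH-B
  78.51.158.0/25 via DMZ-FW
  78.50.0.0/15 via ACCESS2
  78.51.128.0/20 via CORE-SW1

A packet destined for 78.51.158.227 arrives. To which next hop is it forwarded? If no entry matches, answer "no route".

Routes whose prefix contains 78.51.158.227:
  78.0.0.0/7 (78.0.0.0 - 79.255.255.255) -> DIST2
  78.48.0.0/12 (78.48.0.0 - 78.63.255.255) -> BRANCH-B
  78.48.0.0/13 (78.48.0.0 - 78.55.255.255) -> EDGE2
  78.50.0.0/15 (78.50.0.0 - 78.51.255.255) -> ACCESS2
More-specific entries that do NOT match:
  78.51.158.96/29 (78.51.158.96 - 78.51.158.103) does not contain 78.51.158.227
  78.51.158.192/27 (78.51.158.192 - 78.51.158.223) does not contain 78.51.158.227
  78.179.158.224/27 (78.179.158.224 - 78.179.158.255) does not contain 78.51.158.227
  78.51.158.0/25 (78.51.158.0 - 78.51.158.127) does not contain 78.51.158.227
  78.51.128.0/20 (78.51.128.0 - 78.51.143.255) does not contain 78.51.158.227
  78.35.128.0/19 (78.35.128.0 - 78.35.159.255) does not contain 78.51.158.227
  78.51.0.0/17 (78.51.0.0 - 78.51.127.255) does not contain 78.51.158.227
Longest matching prefix is /15 -> next hop ACCESS2.

ACCESS2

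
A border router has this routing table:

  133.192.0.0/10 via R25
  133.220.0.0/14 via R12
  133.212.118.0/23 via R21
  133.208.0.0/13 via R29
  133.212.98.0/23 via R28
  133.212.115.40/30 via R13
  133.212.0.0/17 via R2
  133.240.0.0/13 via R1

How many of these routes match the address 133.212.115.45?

3

Prefixes containing 133.212.115.45:
  133.192.0.0/10 (133.192.0.0 - 133.255.255.255)
  133.208.0.0/13 (133.208.0.0 - 133.215.255.255)
  133.212.0.0/17 (133.212.0.0 - 133.212.127.255)
Total matching entries: 3.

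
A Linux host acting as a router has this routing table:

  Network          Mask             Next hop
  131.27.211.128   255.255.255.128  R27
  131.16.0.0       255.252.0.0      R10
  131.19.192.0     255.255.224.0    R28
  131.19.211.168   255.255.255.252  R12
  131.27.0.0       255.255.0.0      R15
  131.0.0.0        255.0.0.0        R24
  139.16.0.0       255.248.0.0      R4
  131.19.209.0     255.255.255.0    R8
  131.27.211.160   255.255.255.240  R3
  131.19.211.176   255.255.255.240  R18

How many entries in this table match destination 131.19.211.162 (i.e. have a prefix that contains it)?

Prefixes containing 131.19.211.162:
  131.0.0.0/8 (131.0.0.0 - 131.255.255.255)
  131.16.0.0/14 (131.16.0.0 - 131.19.255.255)
  131.19.192.0/19 (131.19.192.0 - 131.19.223.255)
Total matching entries: 3.

3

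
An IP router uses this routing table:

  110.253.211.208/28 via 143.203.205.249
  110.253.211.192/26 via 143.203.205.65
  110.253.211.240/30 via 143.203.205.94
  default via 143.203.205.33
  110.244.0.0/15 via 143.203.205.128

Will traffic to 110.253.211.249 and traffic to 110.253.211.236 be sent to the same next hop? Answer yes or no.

yes

110.253.211.249: longest match 110.253.211.192/26 -> 143.203.205.65
110.253.211.236: longest match 110.253.211.192/26 -> 143.203.205.65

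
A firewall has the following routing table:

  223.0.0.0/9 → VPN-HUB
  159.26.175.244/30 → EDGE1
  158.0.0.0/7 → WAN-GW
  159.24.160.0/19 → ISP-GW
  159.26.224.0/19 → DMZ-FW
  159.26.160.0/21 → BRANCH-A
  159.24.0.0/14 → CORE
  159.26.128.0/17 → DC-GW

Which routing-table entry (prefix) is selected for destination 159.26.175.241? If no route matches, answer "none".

Entries matching 159.26.175.241:
  158.0.0.0/7 (158.0.0.0 - 159.255.255.255)
  159.24.0.0/14 (159.24.0.0 - 159.27.255.255)
  159.26.128.0/17 (159.26.128.0 - 159.26.255.255)
Most specific is 159.26.128.0/17.

159.26.128.0/17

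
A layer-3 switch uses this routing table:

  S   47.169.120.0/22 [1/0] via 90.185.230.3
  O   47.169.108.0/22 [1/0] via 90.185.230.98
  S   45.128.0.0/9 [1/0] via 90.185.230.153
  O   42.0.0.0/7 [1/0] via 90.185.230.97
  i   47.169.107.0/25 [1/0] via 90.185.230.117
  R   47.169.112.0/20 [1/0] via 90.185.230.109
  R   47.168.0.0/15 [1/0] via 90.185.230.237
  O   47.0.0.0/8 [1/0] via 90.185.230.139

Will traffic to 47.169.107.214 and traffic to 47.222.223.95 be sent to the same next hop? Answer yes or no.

47.169.107.214: longest match 47.168.0.0/15 -> 90.185.230.237
47.222.223.95: longest match 47.0.0.0/8 -> 90.185.230.139

no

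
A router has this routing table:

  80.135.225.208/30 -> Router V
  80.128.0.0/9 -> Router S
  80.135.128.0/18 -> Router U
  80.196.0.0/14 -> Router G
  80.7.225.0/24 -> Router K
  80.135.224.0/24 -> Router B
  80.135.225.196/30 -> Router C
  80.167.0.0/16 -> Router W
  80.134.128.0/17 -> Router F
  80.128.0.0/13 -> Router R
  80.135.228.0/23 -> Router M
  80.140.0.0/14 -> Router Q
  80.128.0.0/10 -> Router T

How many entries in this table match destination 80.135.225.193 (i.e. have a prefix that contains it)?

3

Prefixes containing 80.135.225.193:
  80.128.0.0/9 (80.128.0.0 - 80.255.255.255)
  80.128.0.0/10 (80.128.0.0 - 80.191.255.255)
  80.128.0.0/13 (80.128.0.0 - 80.135.255.255)
Total matching entries: 3.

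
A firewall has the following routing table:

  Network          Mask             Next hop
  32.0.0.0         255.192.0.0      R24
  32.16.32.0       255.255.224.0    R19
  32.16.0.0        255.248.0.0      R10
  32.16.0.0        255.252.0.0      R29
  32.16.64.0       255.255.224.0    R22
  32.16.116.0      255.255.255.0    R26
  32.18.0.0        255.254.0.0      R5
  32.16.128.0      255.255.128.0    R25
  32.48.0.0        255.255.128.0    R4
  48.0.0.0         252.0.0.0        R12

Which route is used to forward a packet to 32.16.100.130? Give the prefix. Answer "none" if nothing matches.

32.16.0.0/14

Entries matching 32.16.100.130:
  32.0.0.0/10 (32.0.0.0 - 32.63.255.255)
  32.16.0.0/13 (32.16.0.0 - 32.23.255.255)
  32.16.0.0/14 (32.16.0.0 - 32.19.255.255)
Most specific is 32.16.0.0/14.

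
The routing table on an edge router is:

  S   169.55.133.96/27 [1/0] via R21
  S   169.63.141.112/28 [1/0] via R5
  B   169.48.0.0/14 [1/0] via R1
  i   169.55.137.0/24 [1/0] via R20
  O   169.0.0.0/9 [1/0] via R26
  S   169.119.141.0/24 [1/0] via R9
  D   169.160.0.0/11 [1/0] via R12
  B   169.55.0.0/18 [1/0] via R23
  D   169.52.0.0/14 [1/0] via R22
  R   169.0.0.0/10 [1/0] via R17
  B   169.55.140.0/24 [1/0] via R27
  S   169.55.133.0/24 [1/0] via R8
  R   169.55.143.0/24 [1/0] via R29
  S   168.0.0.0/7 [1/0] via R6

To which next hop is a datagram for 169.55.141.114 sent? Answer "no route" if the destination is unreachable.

R22

Routes whose prefix contains 169.55.141.114:
  168.0.0.0/7 (168.0.0.0 - 169.255.255.255) -> R6
  169.0.0.0/9 (169.0.0.0 - 169.127.255.255) -> R26
  169.0.0.0/10 (169.0.0.0 - 169.63.255.255) -> R17
  169.52.0.0/14 (169.52.0.0 - 169.55.255.255) -> R22
More-specific entries that do NOT match:
  169.63.141.112/28 (169.63.141.112 - 169.63.141.127) does not contain 169.55.141.114
  169.55.133.96/27 (169.55.133.96 - 169.55.133.127) does not contain 169.55.141.114
  169.55.137.0/24 (169.55.137.0 - 169.55.137.255) does not contain 169.55.141.114
  169.119.141.0/24 (169.119.141.0 - 169.119.141.255) does not contain 169.55.141.114
  169.55.140.0/24 (169.55.140.0 - 169.55.140.255) does not contain 169.55.141.114
  169.55.133.0/24 (169.55.133.0 - 169.55.133.255) does not contain 169.55.141.114
  169.55.143.0/24 (169.55.143.0 - 169.55.143.255) does not contain 169.55.141.114
  169.55.0.0/18 (169.55.0.0 - 169.55.63.255) does not contain 169.55.141.114
Longest matching prefix is /14 -> next hop R22.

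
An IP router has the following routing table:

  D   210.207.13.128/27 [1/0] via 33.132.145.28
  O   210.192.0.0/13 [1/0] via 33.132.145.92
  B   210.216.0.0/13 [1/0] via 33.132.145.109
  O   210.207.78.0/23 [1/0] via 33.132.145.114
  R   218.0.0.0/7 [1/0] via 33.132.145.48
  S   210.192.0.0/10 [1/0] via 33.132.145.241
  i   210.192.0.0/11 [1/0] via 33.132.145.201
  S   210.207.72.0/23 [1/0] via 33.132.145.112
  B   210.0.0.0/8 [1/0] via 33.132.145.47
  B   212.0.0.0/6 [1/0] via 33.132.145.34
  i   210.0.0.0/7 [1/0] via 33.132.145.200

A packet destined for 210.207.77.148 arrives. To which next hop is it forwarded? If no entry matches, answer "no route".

Routes whose prefix contains 210.207.77.148:
  210.0.0.0/7 (210.0.0.0 - 211.255.255.255) -> 33.132.145.200
  210.0.0.0/8 (210.0.0.0 - 210.255.255.255) -> 33.132.145.47
  210.192.0.0/10 (210.192.0.0 - 210.255.255.255) -> 33.132.145.241
  210.192.0.0/11 (210.192.0.0 - 210.223.255.255) -> 33.132.145.201
More-specific entries that do NOT match:
  210.207.13.128/27 (210.207.13.128 - 210.207.13.159) does not contain 210.207.77.148
  210.207.78.0/23 (210.207.78.0 - 210.207.79.255) does not contain 210.207.77.148
  210.207.72.0/23 (210.207.72.0 - 210.207.73.255) does not contain 210.207.77.148
  210.192.0.0/13 (210.192.0.0 - 210.199.255.255) does not contain 210.207.77.148
  210.216.0.0/13 (210.216.0.0 - 210.223.255.255) does not contain 210.207.77.148
Longest matching prefix is /11 -> next hop 33.132.145.201.

33.132.145.201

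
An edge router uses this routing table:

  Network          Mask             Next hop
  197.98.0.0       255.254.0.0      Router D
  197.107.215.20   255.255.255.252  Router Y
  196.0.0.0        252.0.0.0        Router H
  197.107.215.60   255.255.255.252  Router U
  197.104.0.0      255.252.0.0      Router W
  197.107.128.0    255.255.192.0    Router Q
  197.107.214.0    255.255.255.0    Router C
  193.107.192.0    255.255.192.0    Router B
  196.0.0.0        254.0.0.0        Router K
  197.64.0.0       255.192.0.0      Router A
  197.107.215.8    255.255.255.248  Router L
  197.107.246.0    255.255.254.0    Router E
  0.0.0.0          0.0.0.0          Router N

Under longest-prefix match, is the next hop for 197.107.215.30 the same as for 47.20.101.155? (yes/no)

no

197.107.215.30: longest match 197.104.0.0/14 -> Router W
47.20.101.155: longest match 0.0.0.0/0 -> Router N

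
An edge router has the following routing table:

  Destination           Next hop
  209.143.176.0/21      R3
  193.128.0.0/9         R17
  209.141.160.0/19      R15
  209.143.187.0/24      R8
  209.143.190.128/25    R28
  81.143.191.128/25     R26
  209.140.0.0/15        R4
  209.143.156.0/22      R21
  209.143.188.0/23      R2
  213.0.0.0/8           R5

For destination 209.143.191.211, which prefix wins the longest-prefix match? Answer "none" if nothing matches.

209.143.191.211 is outside every listed prefix and there is no default route.

none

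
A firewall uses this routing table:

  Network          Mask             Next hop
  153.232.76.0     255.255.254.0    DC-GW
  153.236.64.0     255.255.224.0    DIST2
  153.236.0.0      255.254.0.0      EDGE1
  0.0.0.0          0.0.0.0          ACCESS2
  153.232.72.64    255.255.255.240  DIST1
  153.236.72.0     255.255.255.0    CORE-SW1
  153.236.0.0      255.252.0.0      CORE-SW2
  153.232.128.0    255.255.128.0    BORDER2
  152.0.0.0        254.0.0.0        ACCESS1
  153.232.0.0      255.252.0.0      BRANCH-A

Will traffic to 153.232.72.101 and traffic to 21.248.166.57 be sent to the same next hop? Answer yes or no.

no

153.232.72.101: longest match 153.232.0.0/14 -> BRANCH-A
21.248.166.57: longest match 0.0.0.0/0 -> ACCESS2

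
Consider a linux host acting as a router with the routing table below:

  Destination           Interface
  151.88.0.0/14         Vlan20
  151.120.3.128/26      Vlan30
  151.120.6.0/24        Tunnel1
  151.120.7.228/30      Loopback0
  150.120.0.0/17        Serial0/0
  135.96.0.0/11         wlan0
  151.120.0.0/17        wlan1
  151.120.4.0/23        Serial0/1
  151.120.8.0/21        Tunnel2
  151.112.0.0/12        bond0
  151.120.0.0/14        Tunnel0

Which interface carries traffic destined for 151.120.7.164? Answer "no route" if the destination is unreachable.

wlan1

Routes whose prefix contains 151.120.7.164:
  151.112.0.0/12 (151.112.0.0 - 151.127.255.255) -> bond0
  151.120.0.0/14 (151.120.0.0 - 151.123.255.255) -> Tunnel0
  151.120.0.0/17 (151.120.0.0 - 151.120.127.255) -> wlan1
More-specific entries that do NOT match:
  151.120.7.228/30 (151.120.7.228 - 151.120.7.231) does not contain 151.120.7.164
  151.120.3.128/26 (151.120.3.128 - 151.120.3.191) does not contain 151.120.7.164
  151.120.6.0/24 (151.120.6.0 - 151.120.6.255) does not contain 151.120.7.164
  151.120.4.0/23 (151.120.4.0 - 151.120.5.255) does not contain 151.120.7.164
  151.120.8.0/21 (151.120.8.0 - 151.120.15.255) does not contain 151.120.7.164
Longest matching prefix is /17 -> interface wlan1.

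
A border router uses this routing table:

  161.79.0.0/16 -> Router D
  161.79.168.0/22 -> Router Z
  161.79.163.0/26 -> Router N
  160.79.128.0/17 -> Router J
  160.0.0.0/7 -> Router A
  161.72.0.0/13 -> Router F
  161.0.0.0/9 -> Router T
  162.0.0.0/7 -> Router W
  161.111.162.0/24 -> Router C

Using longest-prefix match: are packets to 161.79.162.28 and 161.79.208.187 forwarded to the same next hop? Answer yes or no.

161.79.162.28: longest match 161.79.0.0/16 -> Router D
161.79.208.187: longest match 161.79.0.0/16 -> Router D

yes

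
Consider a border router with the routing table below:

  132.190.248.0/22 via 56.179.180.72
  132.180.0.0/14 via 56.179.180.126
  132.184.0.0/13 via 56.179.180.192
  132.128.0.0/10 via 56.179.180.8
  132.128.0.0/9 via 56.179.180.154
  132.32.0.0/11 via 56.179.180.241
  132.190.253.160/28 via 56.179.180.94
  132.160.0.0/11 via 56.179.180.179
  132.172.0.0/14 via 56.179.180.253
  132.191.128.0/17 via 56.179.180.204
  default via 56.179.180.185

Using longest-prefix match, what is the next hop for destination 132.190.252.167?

Routes whose prefix contains 132.190.252.167:
  0.0.0.0/0 (default, matches everything) -> 56.179.180.185
  132.128.0.0/9 (132.128.0.0 - 132.255.255.255) -> 56.179.180.154
  132.128.0.0/10 (132.128.0.0 - 132.191.255.255) -> 56.179.180.8
  132.160.0.0/11 (132.160.0.0 - 132.191.255.255) -> 56.179.180.179
  132.184.0.0/13 (132.184.0.0 - 132.191.255.255) -> 56.179.180.192
More-specific entries that do NOT match:
  132.190.253.160/28 (132.190.253.160 - 132.190.253.175) does not contain 132.190.252.167
  132.190.248.0/22 (132.190.248.0 - 132.190.251.255) does not contain 132.190.252.167
  132.191.128.0/17 (132.191.128.0 - 132.191.255.255) does not contain 132.190.252.167
  132.180.0.0/14 (132.180.0.0 - 132.183.255.255) does not contain 132.190.252.167
  132.172.0.0/14 (132.172.0.0 - 132.175.255.255) does not contain 132.190.252.167
Longest matching prefix is /13 -> next hop 56.179.180.192.

56.179.180.192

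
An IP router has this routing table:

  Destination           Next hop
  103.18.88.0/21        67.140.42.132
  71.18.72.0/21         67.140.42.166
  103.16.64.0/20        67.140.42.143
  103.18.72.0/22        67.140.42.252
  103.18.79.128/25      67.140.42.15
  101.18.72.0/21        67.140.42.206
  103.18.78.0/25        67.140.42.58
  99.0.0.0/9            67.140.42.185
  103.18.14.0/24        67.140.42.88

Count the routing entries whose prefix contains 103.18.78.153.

No listed prefix contains 103.18.78.153.
Total matching entries: 0.

0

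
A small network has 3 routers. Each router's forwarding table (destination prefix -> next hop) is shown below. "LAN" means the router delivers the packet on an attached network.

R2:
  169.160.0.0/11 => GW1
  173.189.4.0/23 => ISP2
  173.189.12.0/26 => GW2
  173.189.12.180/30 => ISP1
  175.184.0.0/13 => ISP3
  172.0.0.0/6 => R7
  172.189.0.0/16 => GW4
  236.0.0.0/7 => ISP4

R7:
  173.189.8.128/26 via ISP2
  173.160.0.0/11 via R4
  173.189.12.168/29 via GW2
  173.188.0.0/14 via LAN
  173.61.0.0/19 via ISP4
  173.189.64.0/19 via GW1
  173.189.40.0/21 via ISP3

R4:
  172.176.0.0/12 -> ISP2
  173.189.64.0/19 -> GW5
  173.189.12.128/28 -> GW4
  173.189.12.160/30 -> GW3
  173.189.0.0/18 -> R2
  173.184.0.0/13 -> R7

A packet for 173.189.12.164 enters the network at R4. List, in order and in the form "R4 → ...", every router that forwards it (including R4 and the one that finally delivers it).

R4 → R2 → R7

At R4: longest match for 173.189.12.164 is 173.189.0.0/18 -> R2
At R2: longest match for 173.189.12.164 is 172.0.0.0/6 -> R7
At R7: longest match for 173.189.12.164 is 173.188.0.0/14 -> LAN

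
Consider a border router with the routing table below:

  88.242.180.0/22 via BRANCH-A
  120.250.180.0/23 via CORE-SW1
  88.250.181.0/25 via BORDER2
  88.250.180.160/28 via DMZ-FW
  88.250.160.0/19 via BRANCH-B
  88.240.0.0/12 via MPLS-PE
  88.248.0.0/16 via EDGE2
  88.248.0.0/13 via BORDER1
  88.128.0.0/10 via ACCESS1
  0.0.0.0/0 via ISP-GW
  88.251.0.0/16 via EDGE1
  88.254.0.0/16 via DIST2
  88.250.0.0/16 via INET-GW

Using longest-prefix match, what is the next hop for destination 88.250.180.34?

BRANCH-B

Routes whose prefix contains 88.250.180.34:
  0.0.0.0/0 (default, matches everything) -> ISP-GW
  88.240.0.0/12 (88.240.0.0 - 88.255.255.255) -> MPLS-PE
  88.248.0.0/13 (88.248.0.0 - 88.255.255.255) -> BORDER1
  88.250.0.0/16 (88.250.0.0 - 88.250.255.255) -> INET-GW
  88.250.160.0/19 (88.250.160.0 - 88.250.191.255) -> BRANCH-B
More-specific entries that do NOT match:
  88.250.180.160/28 (88.250.180.160 - 88.250.180.175) does not contain 88.250.180.34
  88.250.181.0/25 (88.250.181.0 - 88.250.181.127) does not contain 88.250.180.34
  120.250.180.0/23 (120.250.180.0 - 120.250.181.255) does not contain 88.250.180.34
  88.242.180.0/22 (88.242.180.0 - 88.242.183.255) does not contain 88.250.180.34
Longest matching prefix is /19 -> next hop BRANCH-B.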